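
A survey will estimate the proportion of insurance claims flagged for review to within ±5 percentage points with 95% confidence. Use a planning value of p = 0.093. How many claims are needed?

For a proportion with margin E = 0.05 at 95% confidence, z = 1.960.
n = p̂(1−p̂)(z/E)² = 0.093 × 0.907 × (1.960/0.05)² = 129.62
Round up: n = 130.

130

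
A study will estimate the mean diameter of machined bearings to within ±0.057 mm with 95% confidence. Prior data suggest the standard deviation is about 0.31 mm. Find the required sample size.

For a mean, the margin of error is E = z·σ/√n, so n = (zσ/E)².
At 95% confidence, z = 1.960.
n = (1.960 × 0.31 / 0.057)² = 113.63
Round up: n = 114.

114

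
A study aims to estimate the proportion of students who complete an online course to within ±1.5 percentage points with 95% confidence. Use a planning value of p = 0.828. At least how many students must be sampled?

n = 2432

For a proportion with margin E = 0.015 at 95% confidence, z = 1.960.
n = p̂(1−p̂)(z/E)² = 0.828 × 0.172 × (1.960/0.015)² = 2431.58
Round up: n = 2432.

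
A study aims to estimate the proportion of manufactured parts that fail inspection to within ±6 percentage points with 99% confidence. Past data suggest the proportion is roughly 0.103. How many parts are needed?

For a proportion with margin E = 0.06 at 99% confidence, z = 2.576.
n = p̂(1−p̂)(z/E)² = 0.103 × 0.897 × (2.576/0.06)² = 170.30
Round up: n = 171.

171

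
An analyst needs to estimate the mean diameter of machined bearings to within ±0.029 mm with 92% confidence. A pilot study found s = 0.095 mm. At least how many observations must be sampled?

For a mean, the margin of error is E = z·σ/√n, so n = (zσ/E)².
At 92% confidence, z = 1.751.
n = (1.751 × 0.095 / 0.029)² = 32.90
Round up: n = 33.

n = 33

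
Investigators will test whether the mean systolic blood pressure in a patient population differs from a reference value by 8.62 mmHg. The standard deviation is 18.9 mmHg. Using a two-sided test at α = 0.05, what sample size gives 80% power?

38

For a one-sample z-test, n = ((z_{α/2} + z_β)·σ/δ)².
z_{α/2} = 1.960 (two-sided α = 0.05); z_β = 0.842 (power 80% → β = 0.2).
n = (2.802 × 18.9 / 8.62)² = 37.74
Round up: n = 38.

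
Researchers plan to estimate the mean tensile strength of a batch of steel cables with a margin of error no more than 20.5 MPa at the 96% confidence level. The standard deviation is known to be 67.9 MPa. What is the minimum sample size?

For a mean, the margin of error is E = z·σ/√n, so n = (zσ/E)².
At 96% confidence, z = 2.054.
n = (2.054 × 67.9 / 20.5)² = 46.28
Round up: n = 47.

47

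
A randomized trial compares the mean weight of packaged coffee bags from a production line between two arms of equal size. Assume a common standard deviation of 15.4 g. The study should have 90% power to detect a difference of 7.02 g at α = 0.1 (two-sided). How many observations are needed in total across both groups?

For two equal groups, n per group = 2·((z_{α/2} + z_β)·σ/δ)².
z_{α/2} = 1.645; z_β = 1.282 (power 90%).
n = 2 × (2.927 × 15.4 / 7.02)² = 2 × 41.23 = 82.46
Round up: n = 83 per group.
Total across both groups: 2 × 83 = 166.

166 total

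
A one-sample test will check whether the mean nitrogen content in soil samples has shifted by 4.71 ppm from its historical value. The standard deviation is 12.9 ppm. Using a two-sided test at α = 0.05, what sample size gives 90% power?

For a one-sample z-test, n = ((z_{α/2} + z_β)·σ/δ)².
z_{α/2} = 1.960 (two-sided α = 0.05); z_β = 1.282 (power 90% → β = 0.1).
n = (3.242 × 12.9 / 4.71)² = 78.84
Round up: n = 79.

79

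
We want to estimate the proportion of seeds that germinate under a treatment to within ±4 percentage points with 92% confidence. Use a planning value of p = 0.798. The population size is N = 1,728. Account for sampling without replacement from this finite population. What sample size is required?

263

For a proportion with margin E = 0.04 at 92% confidence, z = 1.751.
n = p̂(1−p̂)(z/E)² = 0.798 × 0.202 × (1.751/0.04)² = 308.89 — call this n₀.
Finite-population correction with N = 1,728: n = n₀ / (1 + (n₀−1)/N) = 308.89 / 1.178 = 262.22
Round up: n = 263.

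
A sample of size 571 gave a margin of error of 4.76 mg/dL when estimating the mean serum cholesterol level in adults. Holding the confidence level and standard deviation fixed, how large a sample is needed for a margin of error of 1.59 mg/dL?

Margin of error scales as 1/√n, so n₂ = n₁·(E₁/E₂)².
n₂ = 571 × (4.76/1.59)² = 571 × 8.962 = 5117.30
Round up: n₂ = 5118.

5118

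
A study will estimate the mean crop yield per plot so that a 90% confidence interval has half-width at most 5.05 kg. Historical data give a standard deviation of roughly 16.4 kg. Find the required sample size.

For a mean, the margin of error is E = z·σ/√n, so n = (zσ/E)².
At 90% confidence, z = 1.645.
n = (1.645 × 16.4 / 5.05)² = 28.54
Round up: n = 29.

29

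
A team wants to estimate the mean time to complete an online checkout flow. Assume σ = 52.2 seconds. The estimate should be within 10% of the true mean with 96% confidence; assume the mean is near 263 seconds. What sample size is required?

For a mean, the margin of error is E = z·σ/√n, so n = (zσ/E)².
At 96% confidence, z = 2.054.
E = 10% of 263 = 26.3 seconds.
n = (2.054 × 52.2 / 26.3)² = 16.62
Round up: n = 17.

17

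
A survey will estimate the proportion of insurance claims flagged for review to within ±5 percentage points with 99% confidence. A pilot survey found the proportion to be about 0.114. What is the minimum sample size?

For a proportion with margin E = 0.05 at 99% confidence, z = 2.576.
n = p̂(1−p̂)(z/E)² = 0.114 × 0.886 × (2.576/0.05)² = 268.10
Round up: n = 269.

269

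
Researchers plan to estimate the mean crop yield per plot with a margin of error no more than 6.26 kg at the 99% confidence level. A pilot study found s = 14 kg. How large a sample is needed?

34

For a mean, the margin of error is E = z·σ/√n, so n = (zσ/E)².
At 99% confidence, z = 2.576.
n = (2.576 × 14 / 6.26)² = 33.19
Round up: n = 34.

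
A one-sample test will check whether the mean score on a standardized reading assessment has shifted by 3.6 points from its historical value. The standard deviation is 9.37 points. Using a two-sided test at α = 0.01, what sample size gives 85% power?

89

For a one-sample z-test, n = ((z_{α/2} + z_β)·σ/δ)².
z_{α/2} = 2.576 (two-sided α = 0.01); z_β = 1.036 (power 85% → β = 0.15).
n = (3.612 × 9.37 / 3.6)² = 88.38
Round up: n = 89.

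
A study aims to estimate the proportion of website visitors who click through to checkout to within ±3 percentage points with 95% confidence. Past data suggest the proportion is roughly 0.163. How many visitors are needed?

For a proportion with margin E = 0.03 at 95% confidence, z = 1.960.
n = p̂(1−p̂)(z/E)² = 0.163 × 0.837 × (1.960/0.03)² = 582.35
Round up: n = 583.

583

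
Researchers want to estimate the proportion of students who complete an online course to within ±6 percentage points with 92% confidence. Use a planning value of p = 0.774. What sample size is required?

For a proportion with margin E = 0.06 at 92% confidence, z = 1.751.
n = p̂(1−p̂)(z/E)² = 0.774 × 0.226 × (1.751/0.06)² = 148.98
Round up: n = 149.

n = 149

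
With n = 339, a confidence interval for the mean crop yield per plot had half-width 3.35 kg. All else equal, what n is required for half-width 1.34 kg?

n = 2119

Margin of error scales as 1/√n, so n₂ = n₁·(E₁/E₂)².
n₂ = 339 × (3.35/1.34)² = 339 × 6.25 = 2118.75
Round up: n₂ = 2119.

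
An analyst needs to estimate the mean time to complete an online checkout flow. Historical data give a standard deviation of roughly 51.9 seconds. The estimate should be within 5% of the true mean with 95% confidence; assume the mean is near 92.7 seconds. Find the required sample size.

482

For a mean, the margin of error is E = z·σ/√n, so n = (zσ/E)².
At 95% confidence, z = 1.960.
E = 5% of 92.7 = 4.635 seconds.
n = (1.960 × 51.9 / 4.635)² = 481.67
Round up: n = 482.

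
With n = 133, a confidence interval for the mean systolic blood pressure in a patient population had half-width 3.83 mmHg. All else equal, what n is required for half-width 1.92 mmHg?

530

Margin of error scales as 1/√n, so n₂ = n₁·(E₁/E₂)².
n₂ = 133 × (3.83/1.92)² = 133 × 3.979 = 529.21
Round up: n₂ = 530.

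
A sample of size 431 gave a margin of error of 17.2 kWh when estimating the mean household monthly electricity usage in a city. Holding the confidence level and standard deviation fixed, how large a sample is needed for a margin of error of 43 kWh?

Margin of error scales as 1/√n, so n₂ = n₁·(E₁/E₂)².
n₂ = 431 × (17.2/43)² = 431 × 0.16 = 68.96
Round up: n₂ = 69.

n = 69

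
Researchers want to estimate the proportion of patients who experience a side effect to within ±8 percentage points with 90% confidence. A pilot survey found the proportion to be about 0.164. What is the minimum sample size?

For a proportion with margin E = 0.08 at 90% confidence, z = 1.645.
n = p̂(1−p̂)(z/E)² = 0.164 × 0.836 × (1.645/0.08)² = 57.97
Round up: n = 58.

58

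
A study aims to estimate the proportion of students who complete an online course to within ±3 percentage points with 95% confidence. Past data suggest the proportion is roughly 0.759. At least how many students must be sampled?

For a proportion with margin E = 0.03 at 95% confidence, z = 1.960.
n = p̂(1−p̂)(z/E)² = 0.759 × 0.241 × (1.960/0.03)² = 780.78
Round up: n = 781.

781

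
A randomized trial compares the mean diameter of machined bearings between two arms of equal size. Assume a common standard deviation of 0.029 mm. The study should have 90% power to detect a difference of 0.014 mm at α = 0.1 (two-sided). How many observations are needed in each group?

For two equal groups, n per group = 2·((z_{α/2} + z_β)·σ/δ)².
z_{α/2} = 1.645; z_β = 1.282 (power 90%).
n = 2 × (2.927 × 0.029 / 0.014)² = 2 × 36.76 = 73.52
Round up: n = 74 per group.

74 per group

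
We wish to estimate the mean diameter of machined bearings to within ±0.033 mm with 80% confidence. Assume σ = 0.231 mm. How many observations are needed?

81

For a mean, the margin of error is E = z·σ/√n, so n = (zσ/E)².
At 80% confidence, z = 1.282.
n = (1.282 × 0.231 / 0.033)² = 80.53
Round up: n = 81.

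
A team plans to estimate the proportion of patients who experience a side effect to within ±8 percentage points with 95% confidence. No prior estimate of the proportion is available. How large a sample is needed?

n = 151

For a proportion with margin E = 0.08 at 95% confidence, z = 1.960.
With no prior estimate, use p = 0.5, which maximizes p(1−p) at 0.25.
n = 0.25 × (z/E)² = 0.25 × (1.960/0.08)² = 150.06
Round up: n = 151.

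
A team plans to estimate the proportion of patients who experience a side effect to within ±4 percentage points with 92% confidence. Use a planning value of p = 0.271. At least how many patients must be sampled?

For a proportion with margin E = 0.04 at 92% confidence, z = 1.751.
n = p̂(1−p̂)(z/E)² = 0.271 × 0.729 × (1.751/0.04)² = 378.57
Round up: n = 379.

379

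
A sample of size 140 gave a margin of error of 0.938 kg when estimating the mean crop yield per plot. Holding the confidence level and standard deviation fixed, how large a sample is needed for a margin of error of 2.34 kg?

23

Margin of error scales as 1/√n, so n₂ = n₁·(E₁/E₂)².
n₂ = 140 × (0.938/2.34)² = 140 × 0.1607 = 22.50
Round up: n₂ = 23.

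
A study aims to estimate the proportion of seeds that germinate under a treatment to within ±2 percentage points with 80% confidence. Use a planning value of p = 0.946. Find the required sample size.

For a proportion with margin E = 0.02 at 80% confidence, z = 1.282.
n = p̂(1−p̂)(z/E)² = 0.946 × 0.054 × (1.282/0.02)² = 209.89
Round up: n = 210.

210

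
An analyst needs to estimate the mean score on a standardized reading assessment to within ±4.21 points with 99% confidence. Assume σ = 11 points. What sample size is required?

46

For a mean, the margin of error is E = z·σ/√n, so n = (zσ/E)².
At 99% confidence, z = 2.576.
n = (2.576 × 11 / 4.21)² = 45.30
Round up: n = 46.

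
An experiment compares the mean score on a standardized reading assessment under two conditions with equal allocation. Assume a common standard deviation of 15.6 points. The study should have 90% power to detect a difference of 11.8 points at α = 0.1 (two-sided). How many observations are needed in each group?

For two equal groups, n per group = 2·((z_{α/2} + z_β)·σ/δ)².
z_{α/2} = 1.645; z_β = 1.282 (power 90%).
n = 2 × (2.927 × 15.6 / 11.8)² = 2 × 14.97 = 29.94
Round up: n = 30 per group.

30 per group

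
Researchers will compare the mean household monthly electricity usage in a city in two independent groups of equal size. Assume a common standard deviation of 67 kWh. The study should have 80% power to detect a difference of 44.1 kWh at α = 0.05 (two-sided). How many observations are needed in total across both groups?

74 total

For two equal groups, n per group = 2·((z_{α/2} + z_β)·σ/δ)².
z_{α/2} = 1.960; z_β = 0.842 (power 80%).
n = 2 × (2.802 × 67 / 44.1)² = 2 × 18.12 = 36.24
Round up: n = 37 per group.
Total across both groups: 2 × 37 = 74.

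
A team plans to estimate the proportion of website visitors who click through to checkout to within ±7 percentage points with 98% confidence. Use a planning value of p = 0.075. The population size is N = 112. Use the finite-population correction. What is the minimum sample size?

For a proportion with margin E = 0.07 at 98% confidence, z = 2.326.
n = p̂(1−p̂)(z/E)² = 0.075 × 0.925 × (2.326/0.07)² = 76.60 — call this n₀.
Finite-population correction with N = 112: n = n₀ / (1 + (n₀−1)/N) = 76.60 / 1.675 = 45.73
Round up: n = 46.

46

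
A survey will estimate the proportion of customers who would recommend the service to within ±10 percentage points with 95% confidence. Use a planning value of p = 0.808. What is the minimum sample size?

For a proportion with margin E = 0.1 at 95% confidence, z = 1.960.
n = p̂(1−p̂)(z/E)² = 0.808 × 0.192 × (1.960/0.1)² = 59.60
Round up: n = 60.

60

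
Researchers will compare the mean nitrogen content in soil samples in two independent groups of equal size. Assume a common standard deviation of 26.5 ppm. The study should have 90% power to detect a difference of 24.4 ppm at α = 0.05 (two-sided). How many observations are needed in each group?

25 per group

For two equal groups, n per group = 2·((z_{α/2} + z_β)·σ/δ)².
z_{α/2} = 1.960; z_β = 1.282 (power 90%).
n = 2 × (3.242 × 26.5 / 24.4)² = 2 × 12.40 = 24.80
Round up: n = 25 per group.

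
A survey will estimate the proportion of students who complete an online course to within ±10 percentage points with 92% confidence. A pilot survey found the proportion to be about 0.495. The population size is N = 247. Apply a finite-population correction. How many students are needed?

For a proportion with margin E = 0.1 at 92% confidence, z = 1.751.
n = p̂(1−p̂)(z/E)² = 0.495 × 0.505 × (1.751/0.1)² = 76.64 — call this n₀.
Finite-population correction with N = 247: n = n₀ / (1 + (n₀−1)/N) = 76.64 / 1.306 = 58.68
Round up: n = 59.

59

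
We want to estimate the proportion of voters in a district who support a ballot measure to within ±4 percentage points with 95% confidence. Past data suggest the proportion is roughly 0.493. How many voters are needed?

601

For a proportion with margin E = 0.04 at 95% confidence, z = 1.960.
n = p̂(1−p̂)(z/E)² = 0.493 × 0.507 × (1.960/0.04)² = 600.13
Round up: n = 601.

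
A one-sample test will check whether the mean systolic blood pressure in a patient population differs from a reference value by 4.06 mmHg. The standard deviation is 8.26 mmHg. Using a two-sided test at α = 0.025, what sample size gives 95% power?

For a one-sample z-test, n = ((z_{α/2} + z_β)·σ/δ)².
z_{α/2} = 2.241 (two-sided α = 0.025); z_β = 1.645 (power 95% → β = 0.05).
n = (3.886 × 8.26 / 4.06)² = 62.50
Round up: n = 63.

63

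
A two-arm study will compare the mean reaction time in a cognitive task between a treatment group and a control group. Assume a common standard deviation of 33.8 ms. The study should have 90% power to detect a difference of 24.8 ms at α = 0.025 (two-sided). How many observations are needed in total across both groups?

94 total

For two equal groups, n per group = 2·((z_{α/2} + z_β)·σ/δ)².
z_{α/2} = 2.241; z_β = 1.282 (power 90%).
n = 2 × (3.523 × 33.8 / 24.8)² = 2 × 23.05 = 46.10
Round up: n = 47 per group.
Total across both groups: 2 × 47 = 94.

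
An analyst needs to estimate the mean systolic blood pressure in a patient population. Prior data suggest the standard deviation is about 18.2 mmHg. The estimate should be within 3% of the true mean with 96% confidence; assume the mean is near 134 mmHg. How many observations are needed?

n = 87

For a mean, the margin of error is E = z·σ/√n, so n = (zσ/E)².
At 96% confidence, z = 2.054.
E = 3% of 134 = 4.02 mmHg.
n = (2.054 × 18.2 / 4.02)² = 86.48
Round up: n = 87.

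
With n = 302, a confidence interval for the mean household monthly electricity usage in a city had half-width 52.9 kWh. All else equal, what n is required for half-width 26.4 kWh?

1213

Margin of error scales as 1/√n, so n₂ = n₁·(E₁/E₂)².
n₂ = 302 × (52.9/26.4)² = 302 × 4.015 = 1212.53
Round up: n₂ = 1213.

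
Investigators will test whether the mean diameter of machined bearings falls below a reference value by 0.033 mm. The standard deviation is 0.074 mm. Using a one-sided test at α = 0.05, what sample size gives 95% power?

For a one-sample z-test, n = ((z_α + z_β)·σ/δ)².
z_α = 1.645 (one-sided α = 0.05); z_β = 1.645 (power 95% → β = 0.05).
n = (3.290 × 0.074 / 0.033)² = 54.43
Round up: n = 55.

55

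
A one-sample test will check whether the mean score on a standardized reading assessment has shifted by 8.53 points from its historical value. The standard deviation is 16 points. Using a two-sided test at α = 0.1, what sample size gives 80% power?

For a one-sample z-test, n = ((z_{α/2} + z_β)·σ/δ)².
z_{α/2} = 1.645 (two-sided α = 0.1); z_β = 0.842 (power 80% → β = 0.2).
n = (2.487 × 16 / 8.53)² = 21.76
Round up: n = 22.

n = 22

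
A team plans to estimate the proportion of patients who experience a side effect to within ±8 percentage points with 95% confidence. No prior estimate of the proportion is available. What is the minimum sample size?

n = 151

For a proportion with margin E = 0.08 at 95% confidence, z = 1.960.
With no prior estimate, use p = 0.5, which maximizes p(1−p) at 0.25.
n = 0.25 × (z/E)² = 0.25 × (1.960/0.08)² = 150.06
Round up: n = 151.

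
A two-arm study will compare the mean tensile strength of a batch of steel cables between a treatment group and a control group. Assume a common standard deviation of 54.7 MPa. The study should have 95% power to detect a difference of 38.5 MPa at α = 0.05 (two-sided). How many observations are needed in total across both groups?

For two equal groups, n per group = 2·((z_{α/2} + z_β)·σ/δ)².
z_{α/2} = 1.960; z_β = 1.645 (power 95%).
n = 2 × (3.605 × 54.7 / 38.5)² = 2 × 26.23 = 52.46
Round up: n = 53 per group.
Total across both groups: 2 × 53 = 106.

106 total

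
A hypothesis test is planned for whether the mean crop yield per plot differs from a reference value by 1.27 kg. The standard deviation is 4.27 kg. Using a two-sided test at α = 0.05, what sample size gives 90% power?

119

For a one-sample z-test, n = ((z_{α/2} + z_β)·σ/δ)².
z_{α/2} = 1.960 (two-sided α = 0.05); z_β = 1.282 (power 90% → β = 0.1).
n = (3.242 × 4.27 / 1.27)² = 118.82
Round up: n = 119.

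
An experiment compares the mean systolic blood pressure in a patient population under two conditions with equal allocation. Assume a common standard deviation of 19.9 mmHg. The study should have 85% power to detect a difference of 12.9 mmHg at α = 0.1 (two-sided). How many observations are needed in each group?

35 per group

For two equal groups, n per group = 2·((z_{α/2} + z_β)·σ/δ)².
z_{α/2} = 1.645; z_β = 1.036 (power 85%).
n = 2 × (2.681 × 19.9 / 12.9)² = 2 × 17.10 = 34.20
Round up: n = 35 per group.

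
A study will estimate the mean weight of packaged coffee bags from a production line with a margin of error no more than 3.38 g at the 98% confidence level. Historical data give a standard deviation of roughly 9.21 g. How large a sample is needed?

41

For a mean, the margin of error is E = z·σ/√n, so n = (zσ/E)².
At 98% confidence, z = 2.326.
n = (2.326 × 9.21 / 3.38)² = 40.17
Round up: n = 41.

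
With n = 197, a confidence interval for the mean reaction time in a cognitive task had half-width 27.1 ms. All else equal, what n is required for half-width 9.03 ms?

Margin of error scales as 1/√n, so n₂ = n₁·(E₁/E₂)².
n₂ = 197 × (27.1/9.03)² = 197 × 9.007 = 1774.38
Round up: n₂ = 1775.

1775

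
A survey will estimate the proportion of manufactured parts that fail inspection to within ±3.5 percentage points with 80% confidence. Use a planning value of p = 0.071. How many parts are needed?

For a proportion with margin E = 0.035 at 80% confidence, z = 1.282.
n = p̂(1−p̂)(z/E)² = 0.071 × 0.929 × (1.282/0.035)² = 88.49
Round up: n = 89.

n = 89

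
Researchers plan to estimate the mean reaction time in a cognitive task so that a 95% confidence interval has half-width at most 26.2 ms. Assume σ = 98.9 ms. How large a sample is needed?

For a mean, the margin of error is E = z·σ/√n, so n = (zσ/E)².
At 95% confidence, z = 1.960.
n = (1.960 × 98.9 / 26.2)² = 54.74
Round up: n = 55.

55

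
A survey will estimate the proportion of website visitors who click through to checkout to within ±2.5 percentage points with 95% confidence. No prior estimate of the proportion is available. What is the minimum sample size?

For a proportion with margin E = 0.025 at 95% confidence, z = 1.960.
With no prior estimate, use p = 0.5, which maximizes p(1−p) at 0.25.
n = 0.25 × (z/E)² = 0.25 × (1.960/0.025)² = 1536.64
Round up: n = 1537.

1537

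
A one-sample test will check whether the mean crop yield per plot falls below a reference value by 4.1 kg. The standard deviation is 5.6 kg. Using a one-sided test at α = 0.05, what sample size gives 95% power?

For a one-sample z-test, n = ((z_α + z_β)·σ/δ)².
z_α = 1.645 (one-sided α = 0.05); z_β = 1.645 (power 95% → β = 0.05).
n = (3.290 × 5.6 / 4.1)² = 20.19
Round up: n = 21.

n = 21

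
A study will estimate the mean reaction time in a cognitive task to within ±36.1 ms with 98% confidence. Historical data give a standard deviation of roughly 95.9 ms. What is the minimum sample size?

For a mean, the margin of error is E = z·σ/√n, so n = (zσ/E)².
At 98% confidence, z = 2.326.
n = (2.326 × 95.9 / 36.1)² = 38.18
Round up: n = 39.

39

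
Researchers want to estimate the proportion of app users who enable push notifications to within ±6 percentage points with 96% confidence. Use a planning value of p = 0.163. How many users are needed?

160

For a proportion with margin E = 0.06 at 96% confidence, z = 2.054.
n = p̂(1−p̂)(z/E)² = 0.163 × 0.837 × (2.054/0.06)² = 159.89
Round up: n = 160.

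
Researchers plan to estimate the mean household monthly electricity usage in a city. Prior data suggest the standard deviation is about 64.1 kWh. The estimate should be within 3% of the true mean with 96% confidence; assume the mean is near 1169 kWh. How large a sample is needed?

For a mean, the margin of error is E = z·σ/√n, so n = (zσ/E)².
At 96% confidence, z = 2.054.
E = 3% of 1169 = 35.07 kWh.
n = (2.054 × 64.1 / 35.07)² = 14.09
Round up: n = 15.

15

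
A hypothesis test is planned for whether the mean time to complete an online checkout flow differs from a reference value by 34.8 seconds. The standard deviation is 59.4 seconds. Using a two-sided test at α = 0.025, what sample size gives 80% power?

28

For a one-sample z-test, n = ((z_{α/2} + z_β)·σ/δ)².
z_{α/2} = 2.241 (two-sided α = 0.025); z_β = 0.842 (power 80% → β = 0.2).
n = (3.083 × 59.4 / 34.8)² = 27.69
Round up: n = 28.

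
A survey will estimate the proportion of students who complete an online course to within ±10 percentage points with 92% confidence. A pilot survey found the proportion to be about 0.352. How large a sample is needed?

For a proportion with margin E = 0.1 at 92% confidence, z = 1.751.
n = p̂(1−p̂)(z/E)² = 0.352 × 0.648 × (1.751/0.1)² = 69.93
Round up: n = 70.

70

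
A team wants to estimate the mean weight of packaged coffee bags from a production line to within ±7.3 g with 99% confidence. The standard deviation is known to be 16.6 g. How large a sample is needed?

35

For a mean, the margin of error is E = z·σ/√n, so n = (zσ/E)².
At 99% confidence, z = 2.576.
n = (2.576 × 16.6 / 7.3)² = 34.31
Round up: n = 35.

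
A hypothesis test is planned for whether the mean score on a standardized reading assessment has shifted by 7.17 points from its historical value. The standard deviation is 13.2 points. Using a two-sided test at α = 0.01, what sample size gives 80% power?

For a one-sample z-test, n = ((z_{α/2} + z_β)·σ/δ)².
z_{α/2} = 2.576 (two-sided α = 0.01); z_β = 0.842 (power 80% → β = 0.2).
n = (3.418 × 13.2 / 7.17)² = 39.60
Round up: n = 40.

40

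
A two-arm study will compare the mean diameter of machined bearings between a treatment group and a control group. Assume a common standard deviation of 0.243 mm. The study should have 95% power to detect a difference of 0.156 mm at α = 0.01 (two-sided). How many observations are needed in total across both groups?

174 total

For two equal groups, n per group = 2·((z_{α/2} + z_β)·σ/δ)².
z_{α/2} = 2.576; z_β = 1.645 (power 95%).
n = 2 × (4.221 × 0.243 / 0.156)² = 2 × 43.23 = 86.46
Round up: n = 87 per group.
Total across both groups: 2 × 87 = 174.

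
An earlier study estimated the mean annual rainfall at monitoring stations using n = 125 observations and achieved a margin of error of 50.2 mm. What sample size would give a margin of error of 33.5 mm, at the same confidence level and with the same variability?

281

Margin of error scales as 1/√n, so n₂ = n₁·(E₁/E₂)².
n₂ = 125 × (50.2/33.5)² = 125 × 2.246 = 280.75
Round up: n₂ = 281.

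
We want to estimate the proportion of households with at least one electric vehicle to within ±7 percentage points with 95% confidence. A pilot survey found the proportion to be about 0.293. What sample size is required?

163

For a proportion with margin E = 0.07 at 95% confidence, z = 1.960.
n = p̂(1−p̂)(z/E)² = 0.293 × 0.707 × (1.960/0.07)² = 162.41
Round up: n = 163.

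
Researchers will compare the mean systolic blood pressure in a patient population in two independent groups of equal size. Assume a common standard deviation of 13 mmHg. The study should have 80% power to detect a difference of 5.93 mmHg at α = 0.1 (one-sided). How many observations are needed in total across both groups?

For two equal groups, n per group = 2·((z_α + z_β)·σ/δ)².
z_α = 1.282; z_β = 0.842 (power 80%).
n = 2 × (2.124 × 13 / 5.93)² = 2 × 21.68 = 43.36
Round up: n = 44 per group.
Total across both groups: 2 × 44 = 88.

88 total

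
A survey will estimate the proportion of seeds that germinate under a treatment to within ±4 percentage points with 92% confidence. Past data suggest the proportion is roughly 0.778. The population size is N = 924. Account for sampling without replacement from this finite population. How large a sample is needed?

244

For a proportion with margin E = 0.04 at 92% confidence, z = 1.751.
n = p̂(1−p̂)(z/E)² = 0.778 × 0.222 × (1.751/0.04)² = 330.97 — call this n₀.
Finite-population correction with N = 924: n = n₀ / (1 + (n₀−1)/N) = 330.97 / 1.357 = 243.90
Round up: n = 244.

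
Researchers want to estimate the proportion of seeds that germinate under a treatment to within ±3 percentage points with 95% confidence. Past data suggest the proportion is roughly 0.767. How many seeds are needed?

For a proportion with margin E = 0.03 at 95% confidence, z = 1.960.
n = p̂(1−p̂)(z/E)² = 0.767 × 0.233 × (1.960/0.03)² = 762.82
Round up: n = 763.

n = 763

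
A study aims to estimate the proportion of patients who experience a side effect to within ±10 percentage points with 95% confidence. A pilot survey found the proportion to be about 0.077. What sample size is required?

For a proportion with margin E = 0.1 at 95% confidence, z = 1.960.
n = p̂(1−p̂)(z/E)² = 0.077 × 0.923 × (1.960/0.1)² = 27.30
Round up: n = 28.

28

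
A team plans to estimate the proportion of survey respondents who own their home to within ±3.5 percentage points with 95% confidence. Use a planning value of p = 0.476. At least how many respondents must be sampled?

n = 783

For a proportion with margin E = 0.035 at 95% confidence, z = 1.960.
n = p̂(1−p̂)(z/E)² = 0.476 × 0.524 × (1.960/0.035)² = 782.19
Round up: n = 783.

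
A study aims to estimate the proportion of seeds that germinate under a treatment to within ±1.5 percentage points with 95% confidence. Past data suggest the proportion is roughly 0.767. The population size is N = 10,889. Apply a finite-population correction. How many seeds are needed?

n = 2384

For a proportion with margin E = 0.015 at 95% confidence, z = 1.960.
n = p̂(1−p̂)(z/E)² = 0.767 × 0.233 × (1.960/0.015)² = 3051.27 — call this n₀.
Finite-population correction with N = 10,889: n = n₀ / (1 + (n₀−1)/N) = 3051.27 / 1.28 = 2383.80
Round up: n = 2384.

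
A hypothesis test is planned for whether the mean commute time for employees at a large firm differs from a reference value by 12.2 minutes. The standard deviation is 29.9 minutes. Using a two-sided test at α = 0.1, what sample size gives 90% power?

52

For a one-sample z-test, n = ((z_{α/2} + z_β)·σ/δ)².
z_{α/2} = 1.645 (two-sided α = 0.1); z_β = 1.282 (power 90% → β = 0.1).
n = (2.927 × 29.9 / 12.2)² = 51.46
Round up: n = 52.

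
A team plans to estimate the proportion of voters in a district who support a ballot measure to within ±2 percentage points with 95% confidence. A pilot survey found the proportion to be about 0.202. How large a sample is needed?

n = 1549

For a proportion with margin E = 0.02 at 95% confidence, z = 1.960.
n = p̂(1−p̂)(z/E)² = 0.202 × 0.798 × (1.960/0.02)² = 1548.13
Round up: n = 1549.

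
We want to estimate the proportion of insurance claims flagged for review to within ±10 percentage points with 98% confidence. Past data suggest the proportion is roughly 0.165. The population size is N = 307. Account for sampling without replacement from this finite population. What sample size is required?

For a proportion with margin E = 0.1 at 98% confidence, z = 2.326.
n = p̂(1−p̂)(z/E)² = 0.165 × 0.835 × (2.326/0.1)² = 74.54 — call this n₀.
Finite-population correction with N = 307: n = n₀ / (1 + (n₀−1)/N) = 74.54 / 1.24 = 60.11
Round up: n = 61.

61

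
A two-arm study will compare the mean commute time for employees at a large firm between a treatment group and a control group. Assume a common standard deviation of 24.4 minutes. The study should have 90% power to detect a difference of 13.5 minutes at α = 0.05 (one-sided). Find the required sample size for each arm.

For two equal groups, n per group = 2·((z_α + z_β)·σ/δ)².
z_α = 1.645; z_β = 1.282 (power 90%).
n = 2 × (2.927 × 24.4 / 13.5)² = 2 × 27.99 = 55.98
Round up: n = 56 per group.

56 per group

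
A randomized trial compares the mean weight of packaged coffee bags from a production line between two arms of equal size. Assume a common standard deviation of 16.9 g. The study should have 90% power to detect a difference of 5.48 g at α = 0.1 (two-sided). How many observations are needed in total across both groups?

For two equal groups, n per group = 2·((z_{α/2} + z_β)·σ/δ)².
z_{α/2} = 1.645; z_β = 1.282 (power 90%).
n = 2 × (2.927 × 16.9 / 5.48)² = 2 × 81.48 = 162.96
Round up: n = 163 per group.
Total across both groups: 2 × 163 = 326.

326 total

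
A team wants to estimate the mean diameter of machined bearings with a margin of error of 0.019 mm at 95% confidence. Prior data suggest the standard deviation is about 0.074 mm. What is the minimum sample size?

59

For a mean, the margin of error is E = z·σ/√n, so n = (zσ/E)².
At 95% confidence, z = 1.960.
n = (1.960 × 0.074 / 0.019)² = 58.27
Round up: n = 59.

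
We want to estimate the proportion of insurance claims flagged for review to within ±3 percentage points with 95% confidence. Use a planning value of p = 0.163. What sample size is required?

For a proportion with margin E = 0.03 at 95% confidence, z = 1.960.
n = p̂(1−p̂)(z/E)² = 0.163 × 0.837 × (1.960/0.03)² = 582.35
Round up: n = 583.

n = 583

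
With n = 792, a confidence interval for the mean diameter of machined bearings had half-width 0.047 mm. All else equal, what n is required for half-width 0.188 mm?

50

Margin of error scales as 1/√n, so n₂ = n₁·(E₁/E₂)².
n₂ = 792 × (0.047/0.188)² = 792 × 0.0625 = 49.50
Round up: n₂ = 50.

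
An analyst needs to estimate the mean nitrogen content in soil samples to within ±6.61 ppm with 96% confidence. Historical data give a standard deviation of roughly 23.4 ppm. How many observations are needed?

53

For a mean, the margin of error is E = z·σ/√n, so n = (zσ/E)².
At 96% confidence, z = 2.054.
n = (2.054 × 23.4 / 6.61)² = 52.87
Round up: n = 53.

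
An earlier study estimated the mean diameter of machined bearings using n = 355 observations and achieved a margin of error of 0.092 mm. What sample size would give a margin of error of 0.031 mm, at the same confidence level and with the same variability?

3127

Margin of error scales as 1/√n, so n₂ = n₁·(E₁/E₂)².
n₂ = 355 × (0.092/0.031)² = 355 × 8.807 = 3126.49
Round up: n₂ = 3127.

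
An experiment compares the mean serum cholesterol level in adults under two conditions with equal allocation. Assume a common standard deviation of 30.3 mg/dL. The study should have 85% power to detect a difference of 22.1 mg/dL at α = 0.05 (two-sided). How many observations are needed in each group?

34 per group

For two equal groups, n per group = 2·((z_{α/2} + z_β)·σ/δ)².
z_{α/2} = 1.960; z_β = 1.036 (power 85%).
n = 2 × (2.996 × 30.3 / 22.1)² = 2 × 16.87 = 33.74
Round up: n = 34 per group.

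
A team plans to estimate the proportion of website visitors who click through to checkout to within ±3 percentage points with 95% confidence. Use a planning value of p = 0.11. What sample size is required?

n = 418

For a proportion with margin E = 0.03 at 95% confidence, z = 1.960.
n = p̂(1−p̂)(z/E)² = 0.11 × 0.89 × (1.960/0.03)² = 417.88
Round up: n = 418.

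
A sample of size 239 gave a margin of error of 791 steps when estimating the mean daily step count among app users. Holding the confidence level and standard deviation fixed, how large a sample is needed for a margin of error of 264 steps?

2146

Margin of error scales as 1/√n, so n₂ = n₁·(E₁/E₂)².
n₂ = 239 × (791/264)² = 239 × 8.977 = 2145.50
Round up: n₂ = 2146.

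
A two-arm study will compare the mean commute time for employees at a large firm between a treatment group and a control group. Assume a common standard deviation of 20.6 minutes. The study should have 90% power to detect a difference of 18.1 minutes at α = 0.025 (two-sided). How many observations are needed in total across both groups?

66 total

For two equal groups, n per group = 2·((z_{α/2} + z_β)·σ/δ)².
z_{α/2} = 2.241; z_β = 1.282 (power 90%).
n = 2 × (3.523 × 20.6 / 18.1)² = 2 × 16.08 = 32.16
Round up: n = 33 per group.
Total across both groups: 2 × 33 = 66.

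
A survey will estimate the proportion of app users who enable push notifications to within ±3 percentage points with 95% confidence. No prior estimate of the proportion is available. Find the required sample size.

For a proportion with margin E = 0.03 at 95% confidence, z = 1.960.
With no prior estimate, use p = 0.5, which maximizes p(1−p) at 0.25.
n = 0.25 × (z/E)² = 0.25 × (1.960/0.03)² = 1067.11
Round up: n = 1068.

1068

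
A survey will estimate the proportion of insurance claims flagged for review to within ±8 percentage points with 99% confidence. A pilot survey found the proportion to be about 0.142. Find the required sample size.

For a proportion with margin E = 0.08 at 99% confidence, z = 2.576.
n = p̂(1−p̂)(z/E)² = 0.142 × 0.858 × (2.576/0.08)² = 126.32
Round up: n = 127.

n = 127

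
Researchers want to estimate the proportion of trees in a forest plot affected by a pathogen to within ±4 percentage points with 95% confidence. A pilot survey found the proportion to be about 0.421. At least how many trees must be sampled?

586

For a proportion with margin E = 0.04 at 95% confidence, z = 1.960.
n = p̂(1−p̂)(z/E)² = 0.421 × 0.579 × (1.960/0.04)² = 585.27
Round up: n = 586.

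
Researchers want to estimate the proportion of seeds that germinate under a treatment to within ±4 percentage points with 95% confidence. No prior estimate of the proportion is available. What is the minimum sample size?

For a proportion with margin E = 0.04 at 95% confidence, z = 1.960.
With no prior estimate, use p = 0.5, which maximizes p(1−p) at 0.25.
n = 0.25 × (z/E)² = 0.25 × (1.960/0.04)² = 600.25
Round up: n = 601.

601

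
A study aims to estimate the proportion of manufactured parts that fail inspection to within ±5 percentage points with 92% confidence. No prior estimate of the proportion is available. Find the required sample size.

307

For a proportion with margin E = 0.05 at 92% confidence, z = 1.751.
With no prior estimate, use p = 0.5, which maximizes p(1−p) at 0.25.
n = 0.25 × (z/E)² = 0.25 × (1.751/0.05)² = 306.60
Round up: n = 307.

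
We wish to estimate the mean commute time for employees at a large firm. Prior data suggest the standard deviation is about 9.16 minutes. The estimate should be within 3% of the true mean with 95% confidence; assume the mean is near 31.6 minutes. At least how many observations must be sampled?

359

For a mean, the margin of error is E = z·σ/√n, so n = (zσ/E)².
At 95% confidence, z = 1.960.
E = 3% of 31.6 = 0.948 minutes.
n = (1.960 × 9.16 / 0.948)² = 358.66
Round up: n = 359.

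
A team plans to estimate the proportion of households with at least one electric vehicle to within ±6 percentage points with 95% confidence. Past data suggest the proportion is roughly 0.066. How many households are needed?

For a proportion with margin E = 0.06 at 95% confidence, z = 1.960.
n = p̂(1−p̂)(z/E)² = 0.066 × 0.934 × (1.960/0.06)² = 65.78
Round up: n = 66.

66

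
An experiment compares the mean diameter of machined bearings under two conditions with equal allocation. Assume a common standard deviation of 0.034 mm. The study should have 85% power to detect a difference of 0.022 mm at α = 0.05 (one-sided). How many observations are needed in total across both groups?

For two equal groups, n per group = 2·((z_α + z_β)·σ/δ)².
z_α = 1.645; z_β = 1.036 (power 85%).
n = 2 × (2.681 × 0.034 / 0.022)² = 2 × 17.17 = 34.34
Round up: n = 35 per group.
Total across both groups: 2 × 35 = 70.

70 total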